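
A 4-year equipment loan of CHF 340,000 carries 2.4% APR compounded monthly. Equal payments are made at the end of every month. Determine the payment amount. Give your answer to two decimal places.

CHF 7,435.85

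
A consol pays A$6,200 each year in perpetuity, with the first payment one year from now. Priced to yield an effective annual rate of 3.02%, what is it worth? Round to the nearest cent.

PV = PMT / i = 6200 / 0.0302 = 205,298.0132

A$205,298.01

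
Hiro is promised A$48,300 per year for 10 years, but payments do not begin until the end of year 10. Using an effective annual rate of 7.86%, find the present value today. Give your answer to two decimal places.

A$165,073.86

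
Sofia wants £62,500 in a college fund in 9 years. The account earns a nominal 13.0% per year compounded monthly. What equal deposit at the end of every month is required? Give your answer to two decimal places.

Periodic rate i = 0.13/12 = 0.0108333; n = 9 × 12 = 108 periods.
FV-annuity factor = 203.241525; PMT = 62500 / 203.241525 = 307.5159

£307.52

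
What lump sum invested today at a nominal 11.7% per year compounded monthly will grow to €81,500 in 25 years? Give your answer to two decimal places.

€4,436.08

With 12 periods per year: i = 0.00975, n = 300.
PV = 81,500 / (1 + 0.00975)^300 = 81,500 / 18.372090 = 4,436.0768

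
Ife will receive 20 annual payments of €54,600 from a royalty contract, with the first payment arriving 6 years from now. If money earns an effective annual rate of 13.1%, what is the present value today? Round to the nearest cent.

PV at t=5 (ordinary 20-year annuity): 54600 × a(20|0.131) = 54600 × 6.982744 = 381,257.8353
PV₀ = 381,257.8353 / (1+0.131)^5 = 381,257.8353 / 1.850602 = 206,018.2781

€206,018.28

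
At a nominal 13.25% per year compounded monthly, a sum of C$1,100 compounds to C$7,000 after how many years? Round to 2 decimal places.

Periodic rate i = 0.1325/12 = 0.0110417.
(1+i)^n = 7000/1100 = 6.36364, so n = ln 6.36364 / ln 1.01104 = 168.5251 months
= 168.5251/12 years

14.04 years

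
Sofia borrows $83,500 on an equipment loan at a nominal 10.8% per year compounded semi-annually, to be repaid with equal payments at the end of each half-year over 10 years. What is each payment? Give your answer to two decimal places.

$6,929.37

Periodic rate i = 0.108/2 = 0.054; n = 10 × 2 = 20 periods.
Annuity-PV factor = 12.050161; PMT = 83500 / 12.050161 = 6,929.3681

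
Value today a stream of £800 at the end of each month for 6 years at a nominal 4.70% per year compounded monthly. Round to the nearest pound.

£50,106

Periodic rate i = 0.047/12 = 0.00391667; n = 6 × 12 = 72 periods.
PV = 800 × [1 − (1+0.00391667)^(−72)] / 0.00391667 = 800 × 62.632529 = 50,106.0231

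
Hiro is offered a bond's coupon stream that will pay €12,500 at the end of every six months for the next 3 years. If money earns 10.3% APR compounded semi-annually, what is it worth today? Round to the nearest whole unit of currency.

€63,143

i = 0.103/2 = 0.0515 per half-year; n = 3·2 = 6.
PV = PMT · [1 − (1+i)^(−n)] / i = 12500 · 5.051434 = 63,142.9311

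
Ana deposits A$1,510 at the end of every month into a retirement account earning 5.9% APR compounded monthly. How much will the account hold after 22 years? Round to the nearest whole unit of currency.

A$813,968

Periodic rate i = 0.059/12 = 0.00491667; n = 22 × 12 = 264 periods.
Accumulation factor s(264|0.00491667) = 539.051602; FV = 1510 × 539.051602 = 813,967.9191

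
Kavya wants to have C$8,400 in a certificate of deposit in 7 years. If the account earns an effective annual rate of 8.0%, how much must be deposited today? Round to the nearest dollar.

Discount factor = (1+0.08)^(−7) = 0.583490; PV = 8,400 × 0.583490 = 4,901.3193

C$4,901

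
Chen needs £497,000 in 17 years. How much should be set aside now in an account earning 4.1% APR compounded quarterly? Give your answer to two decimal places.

£248,424.24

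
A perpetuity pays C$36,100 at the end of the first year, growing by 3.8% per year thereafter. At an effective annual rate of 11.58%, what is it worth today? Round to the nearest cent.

PV = D₁/(r − g) = 36100/(0.1158 − 0.038) = 464,010.2828

C$464,010.28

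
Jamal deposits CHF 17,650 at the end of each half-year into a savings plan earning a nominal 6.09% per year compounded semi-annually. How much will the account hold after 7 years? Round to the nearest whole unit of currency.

With 2 periods per year: i = 0.03045, n = 14.
FV = PMT · [(1+i)^n − 1] / i = 17650 · 17.138516 = 302,494.8041

CHF 302,495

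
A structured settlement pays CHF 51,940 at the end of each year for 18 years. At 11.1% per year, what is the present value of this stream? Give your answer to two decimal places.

PV = 51940 × [1 − (1+0.111)^(−18)] / 0.111 = 51940 × 7.654369 = 397,567.9158

CHF 397,567.92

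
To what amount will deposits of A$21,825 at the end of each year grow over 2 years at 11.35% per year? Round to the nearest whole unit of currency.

FV = PMT · [(1+i)^n − 1] / i = 21825 · 2.113500 = 46,127.1375

A$46,127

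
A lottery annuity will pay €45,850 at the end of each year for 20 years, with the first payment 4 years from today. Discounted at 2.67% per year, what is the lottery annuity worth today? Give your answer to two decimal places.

PV at t=3 (ordinary 20-year annuity): 45850 × a(20|0.0267) = 45850 × 15.341720 = 703,417.8400
PV₀ = 703,417.8400 / (1+0.0267)^3 = 703,417.8400 / 1.082258 = 649,954.1073

€649,954.11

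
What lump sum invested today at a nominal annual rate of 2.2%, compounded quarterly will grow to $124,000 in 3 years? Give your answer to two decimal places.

$116,101.22

i = 0.022/4 = 0.0055 per quarter; n = 3·4 = 12.
Discount factor = (1+0.0055)^(−12) = 0.936300; PV = 124,000 × 0.936300 = 116,101.2207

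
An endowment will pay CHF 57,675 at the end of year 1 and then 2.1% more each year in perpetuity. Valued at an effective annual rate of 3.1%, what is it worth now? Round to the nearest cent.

CHF 5,767,500.00

PV = D₁/(r − g) = 57675/(0.031 − 0.021) = 5,767,500.0000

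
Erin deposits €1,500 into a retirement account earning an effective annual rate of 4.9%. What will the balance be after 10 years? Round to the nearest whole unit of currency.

FV = PV·(1+i)^n = 1,500 × 1.613448 = 2,420.1715

€2,420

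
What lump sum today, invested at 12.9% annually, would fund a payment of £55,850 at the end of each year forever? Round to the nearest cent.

PV = PMT / i = 55850 / 0.129 = 432,945.7364

£432,945.74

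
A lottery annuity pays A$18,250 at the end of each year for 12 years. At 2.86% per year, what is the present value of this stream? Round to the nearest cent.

PV = PMT · [1 − (1+i)^(−n)] / i = 18250 · 10.037707 = 183,188.1534

A$183,188.15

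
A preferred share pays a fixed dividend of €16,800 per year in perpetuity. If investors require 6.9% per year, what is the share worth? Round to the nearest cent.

PV = C/r = 16800/0.069 = 243,478.2609

€243,478.26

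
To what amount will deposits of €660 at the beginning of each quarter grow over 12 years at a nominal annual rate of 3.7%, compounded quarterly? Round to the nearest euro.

i = 0.037/4 = 0.00925 per quarter; n = 12·4 = 48.
Accumulation factor s(48|0.00925) × (1+i) = 60.637057; FV = 660 × 60.637057 = 40,020.4577
(Beginning-of-period payments → annuity-due factor ×(1+i).)

€40,020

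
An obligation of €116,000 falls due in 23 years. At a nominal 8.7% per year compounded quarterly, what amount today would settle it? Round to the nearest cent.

€16,023.25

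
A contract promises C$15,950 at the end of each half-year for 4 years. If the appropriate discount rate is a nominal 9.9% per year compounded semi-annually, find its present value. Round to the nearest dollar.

C$103,297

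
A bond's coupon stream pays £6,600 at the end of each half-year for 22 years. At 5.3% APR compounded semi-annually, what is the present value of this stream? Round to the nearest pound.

Periodic rate i = 0.053/2 = 0.0265; n = 22 × 2 = 44 periods.
Annuity factor a(44|0.0265) = 25.797063; PV = 6600 × 25.797063 = 170,260.6170

£170,261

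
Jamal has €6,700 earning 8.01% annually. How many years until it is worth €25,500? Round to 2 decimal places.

17.35 years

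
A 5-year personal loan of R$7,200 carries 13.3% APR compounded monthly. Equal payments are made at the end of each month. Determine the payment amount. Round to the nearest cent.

i = 0.133/12 = 0.0110833 per month; n = 5·12 = 60.
PMT = 7200 / ( [1 − (1+0.0110833)^(−60)] / 0.0110833 ) = 7200 / 43.654891 = 164.9300

R$164.93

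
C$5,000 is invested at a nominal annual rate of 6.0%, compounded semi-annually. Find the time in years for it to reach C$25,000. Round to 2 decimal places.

Periodic rate i = 0.06/2 = 0.03.
n = ln(25000/5000) / ln(1+0.03) = ln(5.00000) / 0.029559 = 54.4487 half-years
= 54.4487/2 years

27.22 years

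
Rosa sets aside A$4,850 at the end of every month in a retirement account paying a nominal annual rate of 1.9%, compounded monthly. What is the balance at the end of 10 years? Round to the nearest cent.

A$640,408.02

Periodic rate i = 0.019/12 = 0.00158333; n = 10 × 12 = 120 periods.
FV = PMT · [(1+i)^n − 1] / i = 4850 · 132.042892 = 640,408.0245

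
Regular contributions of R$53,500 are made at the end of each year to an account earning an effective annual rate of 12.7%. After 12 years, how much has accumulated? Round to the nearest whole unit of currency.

Accumulation factor s(12|0.127) = 25.184494; FV = 53500 × 25.184494 = 1,347,370.4273

R$1,347,370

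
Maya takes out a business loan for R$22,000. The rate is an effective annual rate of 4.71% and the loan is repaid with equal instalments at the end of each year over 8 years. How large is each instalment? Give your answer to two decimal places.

Annuity-PV factor = 6.539663; PMT = 22000 / 6.539663 = 3,364.0878

R$3,364.09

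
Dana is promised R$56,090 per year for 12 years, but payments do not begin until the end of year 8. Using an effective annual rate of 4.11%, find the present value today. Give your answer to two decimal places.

PV at t=7 (ordinary 12-year annuity): 56090 × a(12|0.0411) = 56090 × 9.325457 = 523,064.8988
PV₀ = 523,064.8988 / (1+0.0411)^7 = 523,064.8988 / 1.325706 = 394,555.8179

R$394,555.82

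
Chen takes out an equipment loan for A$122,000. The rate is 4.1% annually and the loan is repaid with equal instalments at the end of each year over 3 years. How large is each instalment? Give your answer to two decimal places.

A$44,045.99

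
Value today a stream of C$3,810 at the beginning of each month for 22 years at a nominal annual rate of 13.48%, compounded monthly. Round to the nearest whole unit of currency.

C$325,011

With 12 periods per year: i = 0.0112333, n = 264.
Annuity factor a(264|0.0112333) × (1+i) = 85.304712; PV = 3810 × 85.304712 = 325,010.9541
(annuity-due: payments at period start, so ×(1+i).)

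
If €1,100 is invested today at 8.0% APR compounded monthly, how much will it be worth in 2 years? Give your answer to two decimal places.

i = 0.08/12 = 0.00666667 per month; n = 2·12 = 24.
FV = 1,100 × (1 + 0.00666667)^24 = 1,290.1767

€1,290.18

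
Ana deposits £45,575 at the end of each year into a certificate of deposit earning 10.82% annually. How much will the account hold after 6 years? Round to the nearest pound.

Accumulation factor s(6|0.1082) = 7.876983; FV = 45575 × 7.876983 = 358,993.4928

£358,993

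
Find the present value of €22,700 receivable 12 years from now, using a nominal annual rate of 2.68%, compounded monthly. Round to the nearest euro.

Periodic rate i = 0.0268/12 = 0.00223333; n = 12 × 12 = 144 periods.
PV = FV·(1+i)^(−n) = 22,700 × 0.725248 = 16,463.1329

€16,463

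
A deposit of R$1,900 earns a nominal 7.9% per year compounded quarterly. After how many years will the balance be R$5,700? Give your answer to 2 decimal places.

14.04 years

Periodic rate i = 0.079/4 = 0.01975.
n = ln(5700/1900) / ln(1+0.01975) = ln(3.00000) / 0.019557 = 56.1735 quarters
= 56.1735/4 years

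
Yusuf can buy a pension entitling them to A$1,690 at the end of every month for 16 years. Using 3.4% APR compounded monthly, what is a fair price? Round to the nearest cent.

i = 0.034/12 = 0.00283333 per month; n = 16·12 = 192.
Annuity factor a(192|0.00283333) = 147.928745; PV = 1690 × 147.928745 = 249,999.5792

A$249,999.58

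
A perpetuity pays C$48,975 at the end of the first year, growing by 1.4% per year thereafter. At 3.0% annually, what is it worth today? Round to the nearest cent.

PV = PMT / (i − g) = 48975 / (0.03 − 0.014) = 48975 / 0.016000 = 3,060,937.5000

C$3,060,937.50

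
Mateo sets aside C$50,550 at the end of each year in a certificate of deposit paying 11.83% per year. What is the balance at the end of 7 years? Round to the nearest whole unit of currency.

FV = 50550 × [(1+0.1183)^7 − 1] / 0.1183 = 50550 × 10.036345 = 507,337.2356

C$507,337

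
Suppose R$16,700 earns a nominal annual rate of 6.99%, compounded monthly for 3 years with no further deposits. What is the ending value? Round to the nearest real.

R$20,584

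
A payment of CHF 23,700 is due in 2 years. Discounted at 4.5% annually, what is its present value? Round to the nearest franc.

CHF 21,703

PV = 23,700 / (1 + 0.045)^2 = 23,700 / 1.092025 = 21,702.7998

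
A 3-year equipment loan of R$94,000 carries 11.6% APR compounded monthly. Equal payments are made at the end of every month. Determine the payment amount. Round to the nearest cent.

R$3,104.22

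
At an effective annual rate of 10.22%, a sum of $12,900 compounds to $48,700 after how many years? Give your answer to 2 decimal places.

n = ln(48700/12900) / ln(1+0.1022) = ln(3.77519) / 0.097308 = 13.6520 years

13.65 years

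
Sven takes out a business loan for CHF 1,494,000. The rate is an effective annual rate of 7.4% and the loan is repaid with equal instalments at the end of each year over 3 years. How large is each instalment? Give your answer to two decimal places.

CHF 573,456.42

PMT = 1.494e+06 / ( [1 − (1+0.074)^(−3)] / 0.074 ) = 1.494e+06 / 2.605255 = 573,456.4213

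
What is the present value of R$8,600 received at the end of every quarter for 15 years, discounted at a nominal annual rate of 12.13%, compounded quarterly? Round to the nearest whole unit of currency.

R$236,362

Periodic rate i = 0.1213/4 = 0.030325; n = 15 × 4 = 60 periods.
PV = 8600 × [1 − (1+0.030325)^(−60)] / 0.030325 = 8600 × 27.483910 = 236,361.6284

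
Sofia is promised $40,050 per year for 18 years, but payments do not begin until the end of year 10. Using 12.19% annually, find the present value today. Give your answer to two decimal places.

PV at t=9 (ordinary 18-year annuity): 40050 × a(18|0.1219) = 40050 × 7.168728 = 287,107.5700
Discount back 9 years: 287,107.5700 × (1+0.1219)^(−9) = 287,107.5700 × 0.355151 = 101,966.4528

$101,966.45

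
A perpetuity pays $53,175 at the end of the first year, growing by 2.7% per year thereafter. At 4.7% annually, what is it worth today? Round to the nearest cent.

$2,658,750.00

PV = PMT / (i − g) = 53175 / (0.047 − 0.027) = 53175 / 0.020000 = 2,658,750.0000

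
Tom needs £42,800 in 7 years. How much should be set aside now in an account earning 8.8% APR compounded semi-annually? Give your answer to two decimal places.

£23,422.69

i = 0.088/2 = 0.044 per half-year; n = 7·2 = 14.
Discount factor = (1+0.044)^(−14) = 0.547259; PV = 42,800 × 0.547259 = 23,422.6909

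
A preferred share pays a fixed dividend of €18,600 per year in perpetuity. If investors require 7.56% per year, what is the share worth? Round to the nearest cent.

PV = C/r = 18600/0.0756 = 246,031.7460

€246,031.75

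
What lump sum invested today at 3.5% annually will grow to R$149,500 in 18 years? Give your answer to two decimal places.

PV = FV·(1+i)^(−n) = 149,500 × 0.538361 = 80,484.9904

R$80,484.99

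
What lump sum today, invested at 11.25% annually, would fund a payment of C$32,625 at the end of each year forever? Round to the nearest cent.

PV = C/r = 32625/0.1125 = 290,000.0000

C$290,000.00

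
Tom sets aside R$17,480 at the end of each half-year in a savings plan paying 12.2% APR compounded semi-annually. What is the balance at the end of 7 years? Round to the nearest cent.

With 2 periods per year: i = 0.061, n = 14.
Accumulation factor s(14|0.061) = 21.163094; FV = 17480 × 21.163094 = 369,930.8889

R$369,930.89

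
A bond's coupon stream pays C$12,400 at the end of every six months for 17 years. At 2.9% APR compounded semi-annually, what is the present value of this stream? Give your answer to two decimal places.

C$330,988.20

i = 0.029/2 = 0.0145 per half-year; n = 17·2 = 34.
PV = 12400 × [1 − (1+0.0145)^(−34)] / 0.0145 = 12400 × 26.692597 = 330,988.2016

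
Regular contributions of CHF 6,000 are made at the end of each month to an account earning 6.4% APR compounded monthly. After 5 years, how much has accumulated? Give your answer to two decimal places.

Periodic rate i = 0.064/12 = 0.00533333; n = 5 × 12 = 60 periods.
Accumulation factor s(60|0.00533333) = 70.491989; FV = 6000 × 70.491989 = 422,951.9340

CHF 422,951.93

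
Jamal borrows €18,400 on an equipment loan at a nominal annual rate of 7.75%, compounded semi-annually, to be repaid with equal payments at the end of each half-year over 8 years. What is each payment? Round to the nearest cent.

i = 0.0775/2 = 0.03875 per half-year; n = 8·2 = 16.
Annuity-PV factor = 11.760483; PMT = 18400 / 11.760483 = 1,564.5616

€1,564.56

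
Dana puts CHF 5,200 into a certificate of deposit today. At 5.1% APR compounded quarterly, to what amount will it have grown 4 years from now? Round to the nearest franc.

CHF 6,369

Periodic rate i = 0.051/4 = 0.01275; n = 4 × 4 = 16 periods.
FV = 5,200 × (1 + 0.01275)^16 = 6,368.5326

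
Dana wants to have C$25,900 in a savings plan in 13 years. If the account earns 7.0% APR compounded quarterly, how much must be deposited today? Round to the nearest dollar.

i = 0.07/4 = 0.0175 per quarter; n = 13·4 = 52.
Discount factor = (1+0.0175)^(−52) = 0.405705; PV = 25,900 × 0.405705 = 10,507.7573

C$10,508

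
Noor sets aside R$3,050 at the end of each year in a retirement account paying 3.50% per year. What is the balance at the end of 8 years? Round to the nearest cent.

R$27,607.64

FV = 3050 × [(1+0.035)^8 − 1] / 0.035 = 3050 × 9.051687 = 27,607.6446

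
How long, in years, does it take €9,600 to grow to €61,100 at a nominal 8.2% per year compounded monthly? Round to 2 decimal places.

22.65 years

Periodic rate i = 0.082/12 = 0.00683333.
(1+i)^n = 61100/9600 = 6.36458, so n = ln 6.36458 / ln 1.00683 = 271.7656 months
= 271.7656/12 years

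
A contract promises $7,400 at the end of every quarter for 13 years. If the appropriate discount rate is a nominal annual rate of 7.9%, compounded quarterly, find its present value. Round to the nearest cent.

$239,167.26

With 4 periods per year: i = 0.01975, n = 52.
Annuity factor a(52|0.01975) = 32.319900; PV = 7400 × 32.319900 = 239,167.2578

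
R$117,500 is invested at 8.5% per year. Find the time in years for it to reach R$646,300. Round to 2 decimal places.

20.90 years

(1+i)^n = 646300/117500 = 5.50043, so n = ln 5.50043 / ln 1.085 = 20.8976 years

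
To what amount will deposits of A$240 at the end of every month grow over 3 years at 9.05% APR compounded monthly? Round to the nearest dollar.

i = 0.0905/12 = 0.00754167 per month; n = 3·12 = 36.
Accumulation factor s(36|0.00754167) = 41.183886; FV = 240 × 41.183886 = 9,884.1325

A$9,884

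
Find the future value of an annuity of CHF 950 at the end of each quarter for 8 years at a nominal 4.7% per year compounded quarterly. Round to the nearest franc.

CHF 36,646

i = 0.047/4 = 0.01175 per quarter; n = 8·4 = 32.
FV = 950 × [(1+0.01175)^32 − 1] / 0.01175 = 950 × 38.575176 = 36,646.4174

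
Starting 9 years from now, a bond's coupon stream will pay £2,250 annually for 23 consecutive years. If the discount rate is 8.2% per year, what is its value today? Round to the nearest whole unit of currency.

Value one period before first payment (t=8): 2250 × [1 − (1+0.082)^(−23)] / 0.082 = 2250 × 10.204636 = 22,960.4307
PV₀ = 22,960.4307 / (1+0.082)^8 = 22,960.4307 / 1.878530 = 12,222.5534

£12,223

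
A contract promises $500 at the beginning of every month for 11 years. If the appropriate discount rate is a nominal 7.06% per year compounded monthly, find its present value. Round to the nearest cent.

$46,075.57

Periodic rate i = 0.0706/12 = 0.00588333; n = 11 × 12 = 132 periods.
PV = PMT · [1 − (1+i)^(−n)] / i × (1+i) = 500 · 92.151145 = 46,075.5723
(Beginning-of-period payments → annuity-due factor ×(1+i).)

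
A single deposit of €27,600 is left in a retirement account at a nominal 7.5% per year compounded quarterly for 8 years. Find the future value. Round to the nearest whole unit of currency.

Periodic rate i = 0.075/4 = 0.01875; n = 8 × 4 = 32 periods.
27,600 × (1+0.01875)^32 = 27,600 × 1.812024 = 50,011.8567

€50,012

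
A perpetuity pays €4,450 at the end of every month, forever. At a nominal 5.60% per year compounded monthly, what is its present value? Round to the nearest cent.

€953,571.43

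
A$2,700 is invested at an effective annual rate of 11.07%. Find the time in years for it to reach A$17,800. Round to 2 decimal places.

n = ln(17800/2700) / ln(1+0.1107) = ln(6.59259) / 0.104990 = 17.9630 years

17.96 years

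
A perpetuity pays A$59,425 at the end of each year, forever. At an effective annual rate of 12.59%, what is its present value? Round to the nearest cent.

PV = C/r = 59425/0.1259 = 472,001.5886

A$472,001.59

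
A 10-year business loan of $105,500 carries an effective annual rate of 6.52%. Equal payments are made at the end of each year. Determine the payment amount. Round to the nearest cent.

$14,689.28

Annuity-PV factor = 7.182107; PMT = 105500 / 7.182107 = 14,689.2833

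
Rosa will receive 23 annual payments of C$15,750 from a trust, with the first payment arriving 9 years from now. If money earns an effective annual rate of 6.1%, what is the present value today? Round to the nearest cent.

C$119,590.09

PV at t=8 (ordinary 23-year annuity): 15750 × a(23|0.061) = 15750 × 12.193761 = 192,051.7407
Discount back 8 years: 192,051.7407 × (1+0.061)^(−8) = 192,051.7407 × 0.622697 = 119,590.0856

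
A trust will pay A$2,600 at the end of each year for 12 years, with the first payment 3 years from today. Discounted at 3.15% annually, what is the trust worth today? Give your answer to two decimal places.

A$24,107.50

PV at t=2 (ordinary 12-year annuity): 2600 × a(12|0.0315) = 2600 × 9.865460 = 25,650.1970
Discount back 2 years: 25,650.1970 × (1+0.0315)^(−2) = 25,650.1970 × 0.939856 = 24,107.5036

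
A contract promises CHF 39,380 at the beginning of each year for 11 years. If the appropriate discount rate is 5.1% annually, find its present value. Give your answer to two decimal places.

Annuity factor a(11|0.051) × (1+i) = 8.684373; PV = 39380 × 8.684373 = 341,990.6138
(annuity-due: payments at period start, so ×(1+i).)

CHF 341,990.61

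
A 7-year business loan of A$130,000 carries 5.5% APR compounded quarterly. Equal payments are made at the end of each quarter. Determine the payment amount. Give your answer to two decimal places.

With 4 periods per year: i = 0.01375, n = 28.
PMT = 130000 / ( [1 − (1+0.01375)^(−28)] / 0.01375 ) = 130000 / 23.109985 = 5,625.2741

A$5,625.27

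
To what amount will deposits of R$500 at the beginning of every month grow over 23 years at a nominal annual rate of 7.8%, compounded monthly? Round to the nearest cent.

With 12 periods per year: i = 0.0065, n = 276.
FV = PMT · [(1+i)^n − 1] / i × (1+i) = 500 · 770.924668 = 385,462.3339
Payments are at the start of each period, so multiply by (1+i).

R$385,462.33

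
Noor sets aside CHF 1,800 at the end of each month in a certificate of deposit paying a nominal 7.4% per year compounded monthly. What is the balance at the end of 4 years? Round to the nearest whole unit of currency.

CHF 100,192

Periodic rate i = 0.074/12 = 0.00616667; n = 4 × 12 = 48 periods.
Accumulation factor s(48|0.00616667) = 55.661948; FV = 1800 × 55.661948 = 100,191.5067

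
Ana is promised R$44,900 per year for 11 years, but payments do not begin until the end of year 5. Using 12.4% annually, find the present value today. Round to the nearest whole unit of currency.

R$164,152

PV at t=4 (ordinary 11-year annuity): 44900 × a(11|0.124) = 44900 × 5.835317 = 262,005.7272
Discount back 4 years: 262,005.7272 × (1+0.124)^(−4) = 262,005.7272 × 0.626520 = 164,151.7586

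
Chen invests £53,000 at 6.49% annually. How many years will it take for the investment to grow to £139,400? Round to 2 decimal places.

n = ln(139400/53000) / ln(1+0.0649) = ln(2.63019) / 0.062881 = 15.3792 years

15.38 years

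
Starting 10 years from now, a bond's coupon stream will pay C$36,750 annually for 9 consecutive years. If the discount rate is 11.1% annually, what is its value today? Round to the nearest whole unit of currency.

PV at t=9 (ordinary 9-year annuity): 36750 × a(9|0.111) = 36750 × 5.515592 = 202,697.9882
Discount back 9 years: 202,697.9882 × (1+0.111)^(−9) = 202,697.9882 × 0.387769 = 78,600.0655

C$78,600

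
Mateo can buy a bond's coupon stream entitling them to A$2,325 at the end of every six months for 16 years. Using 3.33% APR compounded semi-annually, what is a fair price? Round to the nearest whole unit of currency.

Periodic rate i = 0.0333/2 = 0.01665; n = 16 × 2 = 32 periods.
PV = PMT · [1 − (1+i)^(−n)] / i = 2325 · 24.652265 = 57,316.5162

A$57,317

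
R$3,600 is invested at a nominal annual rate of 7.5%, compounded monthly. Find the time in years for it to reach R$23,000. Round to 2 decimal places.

Periodic rate i = 0.075/12 = 0.00625.
n = ln(23000/3600) / ln(1+0.00625) = ln(6.38889) / 0.006231 = 297.6560 months
= 297.6560/12 years

24.80 years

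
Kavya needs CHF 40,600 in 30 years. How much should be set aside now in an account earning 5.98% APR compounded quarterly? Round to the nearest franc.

CHF 6,842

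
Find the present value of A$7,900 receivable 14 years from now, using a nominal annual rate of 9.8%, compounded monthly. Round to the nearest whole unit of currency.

A$2,015

With 12 periods per year: i = 0.00816667, n = 168.
Discount factor = (1+0.00816667)^(−168) = 0.255016; PV = 7,900 × 0.255016 = 2,014.6284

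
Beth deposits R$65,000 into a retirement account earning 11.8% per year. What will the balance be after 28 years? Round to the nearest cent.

R$1,476,671.37

65,000 × (1+0.118)^28 = 65,000 × 22.718021 = 1,476,671.3744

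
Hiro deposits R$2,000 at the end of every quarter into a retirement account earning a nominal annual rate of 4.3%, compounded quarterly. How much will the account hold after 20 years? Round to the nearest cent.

Periodic rate i = 0.043/4 = 0.01075; n = 20 × 4 = 80 periods.
FV = PMT · [(1+i)^n − 1] / i = 2000 · 125.799023 = 251,598.0457

R$251,598.05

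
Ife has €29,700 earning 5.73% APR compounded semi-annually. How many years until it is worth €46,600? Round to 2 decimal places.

7.97 years

Periodic rate i = 0.0573/2 = 0.02865.
n = ln(46600/29700) / ln(1+0.02865) = ln(1.56902) / 0.028247 = 15.9468 half-years
= 15.9468/2 years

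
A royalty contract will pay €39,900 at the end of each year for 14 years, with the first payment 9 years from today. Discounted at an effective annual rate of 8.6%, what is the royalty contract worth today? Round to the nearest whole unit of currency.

PV at t=8 (ordinary 14-year annuity): 39900 × a(14|0.086) = 39900 × 7.964510 = 317,783.9448
Discount back 8 years: 317,783.9448 × (1+0.086)^(−8) = 317,783.9448 × 0.516846 = 164,245.4509

€164,245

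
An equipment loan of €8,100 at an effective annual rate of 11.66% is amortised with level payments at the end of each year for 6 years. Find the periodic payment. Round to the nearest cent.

€1,951.19

Annuity-PV factor = 4.151305; PMT = 8100 / 4.151305 = 1,951.1939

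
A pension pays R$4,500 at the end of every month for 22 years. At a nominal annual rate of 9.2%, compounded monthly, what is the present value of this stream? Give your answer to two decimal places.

i = 0.092/12 = 0.00766667 per month; n = 22·12 = 264.
PV = PMT · [1 − (1+i)^(−n)] / i = 4500 · 113.067422 = 508,803.4012

R$508,803.40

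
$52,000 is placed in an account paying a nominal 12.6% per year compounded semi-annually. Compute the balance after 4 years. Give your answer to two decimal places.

i = 0.126/2 = 0.063 per half-year; n = 4·2 = 8.
FV = PV·(1+i)^n = 52,000 × 1.630295 = 84,775.3243

$84,775.32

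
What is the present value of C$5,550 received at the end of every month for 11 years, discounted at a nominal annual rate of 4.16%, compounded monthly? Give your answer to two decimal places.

i = 0.0416/12 = 0.00346667 per month; n = 11·12 = 132.
PV = 5550 × [1 − (1+0.00346667)^(−132)] / 0.00346667 = 5550 × 105.778411 = 587,070.1827

C$587,070.18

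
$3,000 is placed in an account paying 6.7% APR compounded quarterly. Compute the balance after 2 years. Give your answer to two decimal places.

$3,426.37

Periodic rate i = 0.067/4 = 0.01675; n = 2 × 4 = 8 periods.
FV = 3,000 × (1 + 0.01675)^8 = 3,426.3735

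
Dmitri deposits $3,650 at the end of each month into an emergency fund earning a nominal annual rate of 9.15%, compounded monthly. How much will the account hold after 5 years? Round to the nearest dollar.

With 12 periods per year: i = 0.007625, n = 60.
Accumulation factor s(60|0.007625) = 75.721834; FV = 3650 × 75.721834 = 276,384.6929

$276,385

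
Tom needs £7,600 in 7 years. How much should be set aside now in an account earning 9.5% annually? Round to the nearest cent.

£4,026.38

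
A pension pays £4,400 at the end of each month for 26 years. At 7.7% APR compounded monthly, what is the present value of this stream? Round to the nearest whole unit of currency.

£592,504

With 12 periods per year: i = 0.00641667, n = 312.
Annuity factor a(312|0.00641667) = 134.660027; PV = 4400 × 134.660027 = 592,504.1203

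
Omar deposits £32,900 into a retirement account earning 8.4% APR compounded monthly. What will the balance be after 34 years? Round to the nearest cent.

With 12 periods per year: i = 0.007, n = 408.
FV = 32,900 × (1 + 0.007)^408 = 566,526.0493

£566,526.05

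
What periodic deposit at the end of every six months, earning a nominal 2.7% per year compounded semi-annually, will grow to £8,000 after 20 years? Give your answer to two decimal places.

£152.15

Periodic rate i = 0.027/2 = 0.0135; n = 20 × 2 = 40 periods.
PMT = 8000 / ( [(1+0.0135)^40 − 1] / 0.0135 ) = 8000 / 52.579180 = 152.1515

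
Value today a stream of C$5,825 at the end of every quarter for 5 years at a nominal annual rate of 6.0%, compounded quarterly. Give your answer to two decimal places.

C$100,007.32

Periodic rate i = 0.06/4 = 0.015; n = 5 × 4 = 20 periods.
PV = PMT · [1 − (1+i)^(−n)] / i = 5825 · 17.168639 = 100,007.3209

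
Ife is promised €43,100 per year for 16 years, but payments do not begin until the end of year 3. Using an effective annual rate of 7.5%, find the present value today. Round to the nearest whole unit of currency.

Value one period before first payment (t=2): 43100 × [1 − (1+0.075)^(−16)] / 0.075 = 43100 × 9.141507 = 393,998.9405
PV₀ = 393,998.9405 / (1+0.075)^2 = 393,998.9405 / 1.155625 = 340,940.1324

€340,940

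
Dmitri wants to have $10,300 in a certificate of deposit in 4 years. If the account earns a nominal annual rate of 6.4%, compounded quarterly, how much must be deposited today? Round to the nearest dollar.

Periodic rate i = 0.064/4 = 0.016; n = 4 × 4 = 16 periods.
Discount factor = (1+0.016)^(−16) = 0.775712; PV = 10,300 × 0.775712 = 7,989.8366

$7,990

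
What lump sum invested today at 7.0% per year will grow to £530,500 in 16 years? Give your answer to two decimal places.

£179,698.70

PV = FV·(1+i)^(−n) = 530,500 × 0.338735 = 179,698.7041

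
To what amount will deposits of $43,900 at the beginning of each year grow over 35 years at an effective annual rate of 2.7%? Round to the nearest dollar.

FV = 43900 × [(1+0.027)^35 − 1] / 0.027 × (1+i) = 43900 × 58.606364 = 2,572,819.3823
Payments are at the start of each period, so multiply by (1+i).

$2,572,819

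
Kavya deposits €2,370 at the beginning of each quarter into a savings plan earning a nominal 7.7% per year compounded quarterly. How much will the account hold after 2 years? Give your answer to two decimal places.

€20,678.35

Periodic rate i = 0.077/4 = 0.01925; n = 2 × 4 = 8 periods.
FV = PMT · [(1+i)^n − 1] / i × (1+i) = 2370 · 8.725044 = 20,678.3533
Payments are at the start of each period, so multiply by (1+i).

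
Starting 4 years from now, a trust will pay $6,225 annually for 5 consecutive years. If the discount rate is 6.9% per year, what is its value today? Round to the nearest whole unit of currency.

$20,950

Value one period before first payment (t=3): 6225 × [1 − (1+0.069)^(−5)] / 0.069 = 6225 × 4.111199 = 25,592.2153
Discount back 3 years: 25,592.2153 × (1+0.069)^(−3) = 25,592.2153 × 0.818591 = 20,949.5532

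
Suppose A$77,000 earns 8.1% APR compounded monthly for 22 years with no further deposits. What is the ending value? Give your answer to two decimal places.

A$454,781.96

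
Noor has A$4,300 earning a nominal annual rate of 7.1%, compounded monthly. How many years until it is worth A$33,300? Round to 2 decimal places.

28.92 years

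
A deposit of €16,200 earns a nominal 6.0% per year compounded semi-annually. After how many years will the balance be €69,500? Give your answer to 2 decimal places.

24.63 years

Periodic rate i = 0.06/2 = 0.03.
(1+i)^n = 69500/16200 = 4.29012, so n = ln 4.29012 / ln 1.03 = 49.2684 half-years
= 49.2684/2 years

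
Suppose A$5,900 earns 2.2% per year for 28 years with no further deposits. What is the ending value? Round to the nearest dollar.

A$10,851

FV = 5,900 × (1 + 0.022)^28 = 10,851.1832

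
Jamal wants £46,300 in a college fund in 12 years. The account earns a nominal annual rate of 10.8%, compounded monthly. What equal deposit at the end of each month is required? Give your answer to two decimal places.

£158.23

i = 0.108/12 = 0.009 per month; n = 12·12 = 144.
PMT = 46300 / ( [(1+0.009)^144 − 1] / 0.009 ) = 46300 / 292.613689 = 158.2291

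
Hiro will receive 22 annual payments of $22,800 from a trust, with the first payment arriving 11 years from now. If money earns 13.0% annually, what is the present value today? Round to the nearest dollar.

$48,155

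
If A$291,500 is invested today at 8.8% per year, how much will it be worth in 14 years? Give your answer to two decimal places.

FV = 291,500 × (1 + 0.088)^14 = 949,386.5924

A$949,386.59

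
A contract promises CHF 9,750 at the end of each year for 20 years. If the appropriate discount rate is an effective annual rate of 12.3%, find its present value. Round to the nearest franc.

Annuity factor a(20|0.123) = 7.331168; PV = 9750 × 7.331168 = 71,478.8860

CHF 71,479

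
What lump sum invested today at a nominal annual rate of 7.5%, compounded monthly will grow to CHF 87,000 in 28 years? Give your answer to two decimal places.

With 12 periods per year: i = 0.00625, n = 336.
PV = 87,000 / (1 + 0.00625)^336 = 87,000 / 8.112976 = 10,723.5623

CHF 10,723.56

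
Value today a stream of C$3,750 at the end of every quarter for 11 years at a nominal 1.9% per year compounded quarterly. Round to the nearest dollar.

C$148,581

Periodic rate i = 0.019/4 = 0.00475; n = 11 × 4 = 44 periods.
PV = 3750 × [1 − (1+0.00475)^(−44)] / 0.00475 = 3750 × 39.621722 = 148,581.4576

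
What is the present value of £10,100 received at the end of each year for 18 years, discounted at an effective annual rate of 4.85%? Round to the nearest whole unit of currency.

PV = 10100 × [1 − (1+0.0485)^(−18)] / 0.0485 = 10100 × 11.827796 = 119,460.7443

£119,461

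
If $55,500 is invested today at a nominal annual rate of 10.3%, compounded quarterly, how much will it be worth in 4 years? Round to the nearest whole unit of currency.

$83,360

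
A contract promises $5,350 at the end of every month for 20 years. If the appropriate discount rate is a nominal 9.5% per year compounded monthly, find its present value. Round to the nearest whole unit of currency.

$573,954

With 12 periods per year: i = 0.00791667, n = 240.
PV = 5350 × [1 − (1+0.00791667)^(−240)] / 0.00791667 = 5350 × 107.281037 = 573,953.5454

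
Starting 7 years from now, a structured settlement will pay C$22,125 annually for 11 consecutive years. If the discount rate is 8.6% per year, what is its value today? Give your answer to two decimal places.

C$93,539.95

PV at t=6 (ordinary 11-year annuity): 22125 × a(11|0.086) = 22125 × 6.935740 = 153,453.2446
PV₀ = 153,453.2446 / (1+0.086)^6 = 153,453.2446 / 1.640510 = 93,539.9479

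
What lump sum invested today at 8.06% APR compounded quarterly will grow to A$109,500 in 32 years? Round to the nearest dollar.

Periodic rate i = 0.0806/4 = 0.02015; n = 32 × 4 = 128 periods.
Discount factor = (1+0.02015)^(−128) = 0.077804; PV = 109,500 × 0.077804 = 8,519.5720

A$8,520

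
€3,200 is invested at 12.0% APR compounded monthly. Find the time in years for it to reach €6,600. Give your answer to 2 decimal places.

6.06 years

Periodic rate i = 0.12/12 = 0.01.
n = ln(6600/3200) / ln(1+0.01) = ln(2.06250) / 0.009950 = 72.7532 months
= 72.7532/12 years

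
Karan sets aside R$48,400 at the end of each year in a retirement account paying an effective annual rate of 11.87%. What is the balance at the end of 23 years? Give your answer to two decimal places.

FV = 48400 × [(1+0.1187)^23 − 1] / 0.1187 = 48400 × 102.739091 = 4,972,571.9947

R$4,972,571.99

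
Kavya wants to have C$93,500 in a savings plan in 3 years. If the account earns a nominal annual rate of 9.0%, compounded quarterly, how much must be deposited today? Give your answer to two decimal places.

C$71,589.91

With 4 periods per year: i = 0.0225, n = 12.
PV = FV·(1+i)^(−n) = 93,500 × 0.765667 = 71,589.9091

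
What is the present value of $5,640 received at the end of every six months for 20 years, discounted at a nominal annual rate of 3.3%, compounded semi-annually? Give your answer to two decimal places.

Periodic rate i = 0.033/2 = 0.0165; n = 20 × 2 = 40 periods.
PV = PMT · [1 − (1+i)^(−n)] / i = 5640 · 29.112574 = 164,194.9201

$164,194.92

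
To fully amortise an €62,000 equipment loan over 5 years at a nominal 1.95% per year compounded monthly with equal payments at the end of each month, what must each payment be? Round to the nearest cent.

€1,085.37

With 12 periods per year: i = 0.001625, n = 60.
Annuity-PV factor = 57.123615; PMT = 62000 / 57.123615 = 1,085.3655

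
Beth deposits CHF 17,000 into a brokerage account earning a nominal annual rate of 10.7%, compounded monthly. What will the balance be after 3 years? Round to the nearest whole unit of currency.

CHF 23,401

i = 0.107/12 = 0.00891667 per month; n = 3·12 = 36.
17,000 × (1+0.00891667)^36 = 17,000 × 1.376546 = 23,401.2788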